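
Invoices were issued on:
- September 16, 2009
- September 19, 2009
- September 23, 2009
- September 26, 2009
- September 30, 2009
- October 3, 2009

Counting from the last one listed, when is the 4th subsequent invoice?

October 17, 2009

The gap pattern 3, 4, 3, 4, 3 repeats every 2 events.
These are the Wednesdays and Saturdays of each week.
Next Wednesday: October 7, 2009.
The following Saturday is October 10, 2009.
Next Wednesday: October 14, 2009.
Next Saturday: October 17, 2009.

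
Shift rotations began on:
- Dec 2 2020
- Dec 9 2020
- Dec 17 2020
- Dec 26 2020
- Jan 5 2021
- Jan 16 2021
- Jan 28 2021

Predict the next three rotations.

Feb 10 2021, Feb 24 2021, Mar 11 2021

Gaps: 7, 8, 9, 10, 11, 12 days — each gap is 1 larger than the previous one.
Next gap: 13 days. Jan 28 2021 + 13 days = Feb 10 2021.
Next gap: 14 days. Feb 10 2021 + 14 days = Feb 24 2021.
Next gap: 15 days. Feb 24 2021 + 15 days = Mar 11 2021.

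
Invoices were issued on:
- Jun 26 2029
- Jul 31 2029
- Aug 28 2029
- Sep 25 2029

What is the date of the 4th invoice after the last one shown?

Jan 29 2030

These are Tuesdays with 35, 28, 28-day gaps.
Each is the final Tuesday of its month — Jul 31 2029 is past the 28th, so '4th Tuesday' doesn't fit.
October 2029 ends with Tuesday Oct 30 2029.
November 2029 ends with Tuesday Nov 27 2029.
Last Tuesday of December 2029: Dec 25 2029.
January 2030 ends with Tuesday Jan 29 2030.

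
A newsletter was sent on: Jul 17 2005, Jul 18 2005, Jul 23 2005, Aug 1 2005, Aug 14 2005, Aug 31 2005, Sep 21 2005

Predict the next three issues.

Gaps: 1, 5, 9, 13, 17, 21 days — each gap is 4 larger than the previous one.
Next gap: 25 days. Sep 21 2005 + 25 days = Oct 16 2005.
Next gap: 29 days. Oct 16 2005 + 29 days = Nov 14 2005.
Next gap: 33 days. Nov 14 2005 + 33 days = Dec 17 2005.

Oct 16 2005, Nov 14 2005, Dec 17 2005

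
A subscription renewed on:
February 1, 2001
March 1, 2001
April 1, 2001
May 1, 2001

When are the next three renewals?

June 1, 2001; July 1, 2001; August 1, 2001

Gaps: 28, 31, 30 days — not constant. Every event is on the 1st of the month.
Pattern: the 1st of each month.
Next: June 2001 → June 1, 2001.
Next: July 2001 → July 1, 2001.
August 2001: August 1, 2001.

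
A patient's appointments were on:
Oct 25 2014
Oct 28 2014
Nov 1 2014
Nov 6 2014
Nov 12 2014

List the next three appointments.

The spacing grows by 1 each time: 3, 4, 5, 6 days.
Next gap: 7 days. Nov 12 2014 + 7 days = Nov 19 2014.
Next gap: 8 days. Nov 19 2014 + 8 days = Nov 27 2014.
Next gap: 9 days. Nov 27 2014 + 9 days = Dec 6 2014.

Nov 19 2014, Nov 27 2014, Dec 6 2014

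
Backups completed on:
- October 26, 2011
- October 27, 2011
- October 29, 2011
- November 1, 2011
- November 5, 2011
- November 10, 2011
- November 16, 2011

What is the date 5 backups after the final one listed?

Intervals are 1, 2, 3, 4, 5, 6 days — an arithmetic progression with common difference 1.
Next gap: 7 days. November 16, 2011 + 7 days = November 23, 2011.
Next gap: 8 days. November 23, 2011 + 8 days = December 1, 2011.
Next gap: 9 days. December 1, 2011 + 9 days = December 10, 2011.
Next gap: 10 days. December 10, 2011 + 10 days = December 20, 2011.
Next gap: 11 days. December 20, 2011 + 11 days = December 31, 2011.

December 31, 2011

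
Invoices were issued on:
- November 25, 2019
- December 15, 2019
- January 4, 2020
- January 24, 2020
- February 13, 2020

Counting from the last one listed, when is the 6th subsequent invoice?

Gaps between consecutive events: 20, 20, 20, 20 days — a constant 20-day interval.
February 13, 2020 + 20 days = March 4, 2020.
March 4, 2020 + 20 days = March 24, 2020.
March 24, 2020 + 20 days = April 13, 2020.
April 13, 2020 + 20 days = May 3, 2020.
May 3, 2020 + 20 days = May 23, 2020.
May 23, 2020 + 20 days = June 12, 2020.

June 12, 2020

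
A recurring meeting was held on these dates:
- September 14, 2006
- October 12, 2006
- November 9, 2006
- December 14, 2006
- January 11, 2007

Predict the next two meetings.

February 8, 2007; March 8, 2007

These are Thursdays at 28- or 35-day spacing (28, 28, 35, 28).
The pattern: 2nd Thursday of the month.
2nd Thursday of February 2007: February 8, 2007.
2nd Thursday of March 2007: March 8, 2007.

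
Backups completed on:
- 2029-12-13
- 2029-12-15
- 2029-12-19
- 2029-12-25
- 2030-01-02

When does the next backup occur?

Intervals are 2, 4, 6, 8 days — an arithmetic progression with common difference 2.
Next gap: 10 days. 2030-01-02 + 10 days = 2030-01-12.

2030-01-12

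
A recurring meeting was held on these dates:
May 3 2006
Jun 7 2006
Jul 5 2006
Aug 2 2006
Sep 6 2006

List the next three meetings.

These are Wednesdays at 28- or 35-day spacing (35, 28, 28, 35).
The pattern: 1st Wednesday of the month.
1st Wednesday of October 2006: Oct 4 2006.
November 2006 — 1st Wednesday is Nov 1 2006.
1st Wednesday of December 2006: Dec 6 2006.

Oct 4 2006, Nov 1 2006, Dec 6 2006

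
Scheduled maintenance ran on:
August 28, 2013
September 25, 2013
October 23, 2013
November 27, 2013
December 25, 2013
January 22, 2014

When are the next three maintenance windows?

February 26, 2014; March 26, 2014; April 23, 2014

These are Wednesdays at 28- or 35-day spacing (28, 28, 35, 28, 28).
The pattern: 4th Wednesday of the month.
February 2014 — 4th Wednesday is February 26, 2014.
March 2014 — 4th Wednesday is March 26, 2014.
4th Wednesday of April 2014: April 23, 2014.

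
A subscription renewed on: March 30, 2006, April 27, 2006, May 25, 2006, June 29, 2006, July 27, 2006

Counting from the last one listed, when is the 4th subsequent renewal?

All Thursdays; the gaps (28, 28, 35, 28) vary with month length.
This is the last Thursday of each month.
Last Thursday of August 2006: August 31, 2006.
Last Thursday of September 2006: September 28, 2006.
Last Thursday of October 2006: October 26, 2006.
November 2006 ends with Thursday November 30, 2006.

November 30, 2006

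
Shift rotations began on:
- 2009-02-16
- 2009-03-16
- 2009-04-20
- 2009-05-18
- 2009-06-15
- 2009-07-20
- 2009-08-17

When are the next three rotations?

2009-09-21, 2009-10-19, 2009-11-16

Gaps: 28, 35, 28, 28, 35, 28 days — a mix of 28 and 35. Every date is a Monday.
Each is the 3rd Monday of its month.
September 2009 — 3rd Monday is 2009-09-21.
3rd Monday of October 2009: 2009-10-19.
3rd Monday of November 2009: 2009-11-16.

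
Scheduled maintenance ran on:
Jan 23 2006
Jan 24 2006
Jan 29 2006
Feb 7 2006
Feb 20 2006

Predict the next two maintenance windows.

Mar 9 2006, Mar 30 2006

Intervals are 1, 5, 9, 13 days — an arithmetic progression with common difference 4.
Next gap: 17 days. Feb 20 2006 + 17 days = Mar 9 2006.
Next gap: 21 days. Mar 9 2006 + 21 days = Mar 30 2006.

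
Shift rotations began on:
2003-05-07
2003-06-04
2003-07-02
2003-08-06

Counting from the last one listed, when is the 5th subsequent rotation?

2004-01-07

Gaps: 28, 28, 35 days — a mix of 28 and 35. Every date is a Wednesday.
Each is the 1st Wednesday of its month.
September 2003 — 1st Wednesday is 2003-09-03.
October 2003 — 1st Wednesday is 2003-10-01.
1st Wednesday of November 2003: 2003-11-05.
1st Wednesday of December 2003: 2003-12-03.
January 2004 — 1st Wednesday is 2004-01-07.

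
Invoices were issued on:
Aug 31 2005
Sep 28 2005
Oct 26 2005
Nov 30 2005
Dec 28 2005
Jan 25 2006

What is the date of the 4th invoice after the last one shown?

These are Wednesdays with 28, 28, 35, 28, 28-day gaps.
Each is the final Wednesday of its month — Aug 31 2005 is past the 28th, so '4th Wednesday' doesn't fit.
Last Wednesday of February 2006: Feb 22 2006.
Last Wednesday of March 2006: Mar 29 2006.
April 2006 ends with Wednesday Apr 26 2006.
May 2006 ends with Wednesday May 31 2006.

May 31 2006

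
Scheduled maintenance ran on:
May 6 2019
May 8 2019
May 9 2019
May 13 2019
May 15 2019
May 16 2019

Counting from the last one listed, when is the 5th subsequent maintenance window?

May 29 2019

Gaps: 2, 1, 4, 2, 1 days — not constant, but cyclic with period 3.
The events fall on every Monday, Wednesday and Thursday.
Next Monday: May 20 2019.
The following Wednesday is May 22 2019.
Next Thursday: May 23 2019.
The following Monday is May 27 2019.
Next Wednesday: May 29 2019.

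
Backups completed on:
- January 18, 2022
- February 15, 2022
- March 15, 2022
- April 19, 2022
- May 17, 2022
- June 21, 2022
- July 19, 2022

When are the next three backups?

August 16, 2022; September 20, 2022; October 18, 2022

These are Tuesdays at 28- or 35-day spacing (28, 28, 35, 28, 35, 28).
The pattern: 3rd Tuesday of the month.
August 2022 — 3rd Tuesday is August 16, 2022.
3rd Tuesday of September 2022: September 20, 2022.
3rd Tuesday of October 2022: October 18, 2022.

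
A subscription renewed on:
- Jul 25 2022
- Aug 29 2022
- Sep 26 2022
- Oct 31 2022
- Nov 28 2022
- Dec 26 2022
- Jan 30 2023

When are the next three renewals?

Feb 27 2023, Mar 27 2023, Apr 24 2023

These are Mondays with 35, 28, 35, 28, 28, 35-day gaps.
Each is the final Monday of its month — Aug 29 2022 is past the 28th, so '4th Monday' doesn't fit.
Last Monday of February 2023: Feb 27 2023.
Last Monday of March 2023: Mar 27 2023.
Last Monday of April 2023: Apr 24 2023.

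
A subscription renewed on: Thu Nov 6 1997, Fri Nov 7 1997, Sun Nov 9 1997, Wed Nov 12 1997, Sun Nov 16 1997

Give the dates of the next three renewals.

Fri Nov 21 1997, Thu Nov 27 1997, Thu Dec 4 1997

The spacing grows by 1 each time: 1, 2, 3, 4 days.
Next gap: 5 days. Sun Nov 16 1997 + 5 days = Fri Nov 21 1997.
Next gap: 6 days. Fri Nov 21 1997 + 6 days = Thu Nov 27 1997.
Next gap: 7 days. Thu Nov 27 1997 + 7 days = Thu Dec 4 1997.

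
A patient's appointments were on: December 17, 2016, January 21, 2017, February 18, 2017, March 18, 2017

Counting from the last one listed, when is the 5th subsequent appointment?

August 19, 2017

All dates are Saturdays, 35, 28, 28 days apart.
Specifically, the 3rd Saturday of each month.
April 2017 — 3rd Saturday is April 15, 2017.
3rd Saturday of May 2017: May 20, 2017.
3rd Saturday of June 2017: June 17, 2017.
July 2017 — 3rd Saturday is July 15, 2017.
3rd Saturday of August 2017: August 19, 2017.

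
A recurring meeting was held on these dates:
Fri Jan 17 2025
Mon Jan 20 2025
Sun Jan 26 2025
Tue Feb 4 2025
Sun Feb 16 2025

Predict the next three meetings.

Mon Mar 3 2025, Fri Mar 21 2025, Fri Apr 11 2025

Gaps: 3, 6, 9, 12 days — each gap is 3 larger than the previous one.
Next gap: 15 days. Sun Feb 16 2025 + 15 days = Mon Mar 3 2025.
Next gap: 18 days. Mon Mar 3 2025 + 18 days = Fri Mar 21 2025.
Next gap: 21 days. Fri Mar 21 2025 + 21 days = Fri Apr 11 2025.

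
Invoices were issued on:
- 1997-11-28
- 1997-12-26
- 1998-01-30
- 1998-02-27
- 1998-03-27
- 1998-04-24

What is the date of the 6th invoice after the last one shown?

All Fridays; the gaps (28, 35, 28, 28, 28) vary with month length.
This is the last Friday of each month.
May 1998 ends with Friday 1998-05-29.
June 1998 ends with Friday 1998-06-26.
Last Friday of July 1998: 1998-07-31.
Last Friday of August 1998: 1998-08-28.
September 1998 ends with Friday 1998-09-25.
October 1998 ends with Friday 1998-10-30.

1998-10-30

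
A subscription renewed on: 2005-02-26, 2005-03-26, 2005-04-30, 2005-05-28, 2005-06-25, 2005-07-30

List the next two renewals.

Every date is a Saturday; gaps 28, 35, 28, 28, 35 days.
Each is the last Saturday of its month (at least one falls on the 29th or later, ruling out '4th Saturday').
Last Saturday of August 2005: 2005-08-27.
September 2005 ends with Saturday 2005-09-24.

2005-08-27, 2005-09-24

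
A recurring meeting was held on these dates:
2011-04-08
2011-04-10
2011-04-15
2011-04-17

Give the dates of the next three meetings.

2011-04-22, 2011-04-24, 2011-04-29

Every event lands on a Friday or Sunday (gaps cycle 2, 5, 2).
So the schedule is: every Friday and Sunday.
The following Friday is 2011-04-22.
The following Sunday is 2011-04-24.
Next Friday: 2011-04-29.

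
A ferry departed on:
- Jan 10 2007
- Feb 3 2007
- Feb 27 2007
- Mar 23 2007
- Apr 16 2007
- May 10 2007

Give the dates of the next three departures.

Jun 3 2007, Jun 27 2007, Jul 21 2007

The spacing is 24, 24, 24, 24, 24 days — always 24 days.
May 10 2007 + 24 days = Jun 3 2007.
Jun 3 2007 + 24 days = Jun 27 2007.
Jun 27 2007 + 24 days = Jul 21 2007.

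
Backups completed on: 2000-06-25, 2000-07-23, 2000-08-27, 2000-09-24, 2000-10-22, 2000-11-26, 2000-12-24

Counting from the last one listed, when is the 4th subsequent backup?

All dates are Sundays, 28, 35, 28, 28, 35, 28 days apart.
Specifically, the 4th Sunday of each month.
4th Sunday of January 2001: 2001-01-28.
February 2001 — 4th Sunday is 2001-02-25.
4th Sunday of March 2001: 2001-03-25.
4th Sunday of April 2001: 2001-04-22.

2001-04-22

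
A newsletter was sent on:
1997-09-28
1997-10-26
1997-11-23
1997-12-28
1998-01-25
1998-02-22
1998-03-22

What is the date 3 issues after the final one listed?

1998-06-28

These are Sundays at 28- or 35-day spacing (28, 28, 35, 28, 28, 28).
The pattern: 4th Sunday of the month.
April 1998 — 4th Sunday is 1998-04-26.
4th Sunday of May 1998: 1998-05-24.
4th Sunday of June 1998: 1998-06-28.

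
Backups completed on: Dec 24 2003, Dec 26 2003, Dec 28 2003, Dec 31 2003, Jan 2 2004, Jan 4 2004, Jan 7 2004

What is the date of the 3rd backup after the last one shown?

The gap pattern 2, 2, 3, 2, 2, 3 repeats every 3 events.
These are the Wednesdays, Fridays and Sundays of each week.
The following Friday is Jan 9 2004.
The following Sunday is Jan 11 2004.
Next Wednesday: Jan 14 2004.

Jan 14 2004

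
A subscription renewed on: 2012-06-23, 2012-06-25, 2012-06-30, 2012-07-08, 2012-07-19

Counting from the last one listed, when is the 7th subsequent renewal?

Gaps: 2, 5, 8, 11 days — each gap is 3 larger than the previous one.
Next gap: 14 days. 2012-07-19 + 14 days = 2012-08-02.
Next gap: 17 days. 2012-08-02 + 17 days = 2012-08-19.
Next gap: 20 days. 2012-08-19 + 20 days = 2012-09-08.
Next gap: 23 days. 2012-09-08 + 23 days = 2012-10-01.
Next gap: 26 days. 2012-10-01 + 26 days = 2012-10-27.
Next gap: 29 days. 2012-10-27 + 29 days = 2012-11-25.
Next gap: 32 days. 2012-11-25 + 32 days = 2012-12-27.

2012-12-27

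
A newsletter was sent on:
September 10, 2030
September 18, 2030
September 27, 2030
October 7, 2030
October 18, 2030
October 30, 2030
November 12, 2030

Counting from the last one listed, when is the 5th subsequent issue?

January 31, 2031

The spacing grows by 1 each time: 8, 9, 10, 11, 12, 13 days.
Next gap: 14 days. November 12, 2030 + 14 days = November 26, 2030.
Next gap: 15 days. November 26, 2030 + 15 days = December 11, 2030.
Next gap: 16 days. December 11, 2030 + 16 days = December 27, 2030.
Next gap: 17 days. December 27, 2030 + 17 days = January 13, 2031.
Next gap: 18 days. January 13, 2031 + 18 days = January 31, 2031.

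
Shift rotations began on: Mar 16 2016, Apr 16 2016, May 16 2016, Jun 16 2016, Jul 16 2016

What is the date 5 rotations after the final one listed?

Each date is the 16th; the gaps (31, 30, 31, 30) track the month lengths.
The rule is the 16th of each month.
Next: August 2016 → Aug 16 2016.
September 2016: Sep 16 2016.
Next: October 2016 → Oct 16 2016.
November 2016: Nov 16 2016.
December 2016: Dec 16 2016.

Dec 16 2016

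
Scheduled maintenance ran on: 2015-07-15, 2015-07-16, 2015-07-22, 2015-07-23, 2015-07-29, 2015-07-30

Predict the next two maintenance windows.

2015-08-05, 2015-08-06

Every event lands on a Wednesday or Thursday (gaps cycle 1, 6, 1, 6, 1).
So the schedule is: every Wednesday and Thursday.
Next Wednesday: 2015-08-05.
The following Thursday is 2015-08-06.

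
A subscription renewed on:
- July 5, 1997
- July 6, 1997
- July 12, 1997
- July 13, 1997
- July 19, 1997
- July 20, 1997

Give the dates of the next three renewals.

July 26, 1997; July 27, 1997; August 2, 1997

The gap pattern 1, 6, 1, 6, 1 repeats every 2 events.
These are the Saturdays and Sundays of each week.
The following Saturday is July 26, 1997.
The following Sunday is July 27, 1997.
The following Saturday is August 2, 1997.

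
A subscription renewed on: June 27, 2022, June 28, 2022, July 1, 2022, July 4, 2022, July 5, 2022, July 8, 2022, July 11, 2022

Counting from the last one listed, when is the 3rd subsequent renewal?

Gaps: 1, 3, 3, 1, 3, 3 days — not constant, but cyclic with period 3.
The events fall on every Monday, Tuesday and Friday.
The following Tuesday is July 12, 2022.
Next Friday: July 15, 2022.
Next Monday: July 18, 2022.

July 18, 2022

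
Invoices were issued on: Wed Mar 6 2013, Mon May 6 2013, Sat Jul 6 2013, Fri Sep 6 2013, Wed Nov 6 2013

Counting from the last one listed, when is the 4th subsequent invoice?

Sun Jul 6 2014

Gaps: 61, 61, 62, 61 days — not constant. Every event is on the 6th of the month.
Pattern: the 6th of every 2 months.
January 2014: Mon Jan 6 2014.
March 2014: Thu Mar 6 2014.
Next: May 2014 → Tue May 6 2014.
Next: July 2014 → Sun Jul 6 2014.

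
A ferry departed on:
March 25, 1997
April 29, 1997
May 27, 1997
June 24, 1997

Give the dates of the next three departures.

Every date is a Tuesday; gaps 35, 28, 28 days.
Each is the last Tuesday of its month (at least one falls on the 29th or later, ruling out '4th Tuesday').
Last Tuesday of July 1997: July 29, 1997.
Last Tuesday of August 1997: August 26, 1997.
September 1997 ends with Tuesday September 30, 1997.

July 29, 1997; August 26, 1997; September 30, 1997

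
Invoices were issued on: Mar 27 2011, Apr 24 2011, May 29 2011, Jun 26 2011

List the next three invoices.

All Sundays; the gaps (28, 35, 28) vary with month length.
This is the last Sunday of each month.
July 2011 ends with Sunday Jul 31 2011.
Last Sunday of August 2011: Aug 28 2011.
September 2011 ends with Sunday Sep 25 2011.

Jul 31 2011, Aug 28 2011, Sep 25 2011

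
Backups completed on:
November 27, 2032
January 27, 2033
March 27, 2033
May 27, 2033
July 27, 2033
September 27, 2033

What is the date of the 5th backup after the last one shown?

July 27, 2034

The day-of-month is always 27 (61, 59, 61, 61, 62 days between events).
So this recurs on the 27th of every 2 months.
November 2033: November 27, 2033.
January 2034: January 27, 2034.
Next: March 2034 → March 27, 2034.
Next: May 2034 → May 27, 2034.
July 2034: July 27, 2034.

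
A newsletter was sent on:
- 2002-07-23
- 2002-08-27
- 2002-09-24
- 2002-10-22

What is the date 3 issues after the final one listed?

All dates are Tuesdays, 35, 28, 28 days apart.
Specifically, the 4th Tuesday of each month.
4th Tuesday of November 2002: 2002-11-26.
December 2002 — 4th Tuesday is 2002-12-24.
January 2003 — 4th Tuesday is 2003-01-28.

2003-01-28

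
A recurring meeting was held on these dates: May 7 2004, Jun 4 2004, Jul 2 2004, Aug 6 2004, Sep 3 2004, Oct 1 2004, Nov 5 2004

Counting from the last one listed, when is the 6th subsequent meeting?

May 6 2005

These are Fridays at 28- or 35-day spacing (28, 28, 35, 28, 28, 35).
The pattern: 1st Friday of the month.
December 2004 — 1st Friday is Dec 3 2004.
January 2005 — 1st Friday is Jan 7 2005.
1st Friday of February 2005: Feb 4 2005.
March 2005 — 1st Friday is Mar 4 2005.
1st Friday of April 2005: Apr 1 2005.
1st Friday of May 2005: May 6 2005.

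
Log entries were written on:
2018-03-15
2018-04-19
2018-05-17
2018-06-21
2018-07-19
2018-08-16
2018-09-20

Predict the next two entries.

2018-10-18, 2018-11-15

Gaps: 35, 28, 35, 28, 28, 35 days — a mix of 28 and 35. Every date is a Thursday.
Each is the 3rd Thursday of its month.
3rd Thursday of October 2018: 2018-10-18.
November 2018 — 3rd Thursday is 2018-11-15.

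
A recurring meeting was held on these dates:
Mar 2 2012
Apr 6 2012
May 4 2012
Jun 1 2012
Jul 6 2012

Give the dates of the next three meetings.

Aug 3 2012, Sep 7 2012, Oct 5 2012

Gaps: 35, 28, 28, 35 days — a mix of 28 and 35. Every date is a Friday.
Each is the 1st Friday of its month.
August 2012 — 1st Friday is Aug 3 2012.
September 2012 — 1st Friday is Sep 7 2012.
1st Friday of October 2012: Oct 5 2012.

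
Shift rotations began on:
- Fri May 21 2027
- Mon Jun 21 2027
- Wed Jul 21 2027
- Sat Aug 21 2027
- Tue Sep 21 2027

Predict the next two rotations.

Thu Oct 21 2027, Sun Nov 21 2027

Gaps: 31, 30, 31, 31 days — not constant. Every event is on the 21st of the month.
Pattern: the 21st of each month.
Next: October 2027 → Thu Oct 21 2027.
November 2027: Sun Nov 21 2027.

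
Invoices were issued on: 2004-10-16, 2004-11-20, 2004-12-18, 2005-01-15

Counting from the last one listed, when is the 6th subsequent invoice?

These are Saturdays at 28- or 35-day spacing (35, 28, 28).
The pattern: 3rd Saturday of the month.
February 2005 — 3rd Saturday is 2005-02-19.
3rd Saturday of March 2005: 2005-03-19.
April 2005 — 3rd Saturday is 2005-04-16.
May 2005 — 3rd Saturday is 2005-05-21.
3rd Saturday of June 2005: 2005-06-18.
3rd Saturday of July 2005: 2005-07-16.

2005-07-16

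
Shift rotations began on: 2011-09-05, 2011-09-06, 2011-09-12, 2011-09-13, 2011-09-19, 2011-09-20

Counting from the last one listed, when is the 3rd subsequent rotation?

Every event lands on a Monday or Tuesday (gaps cycle 1, 6, 1, 6, 1).
So the schedule is: every Monday and Tuesday.
Next Monday: 2011-09-26.
The following Tuesday is 2011-09-27.
Next Monday: 2011-10-03.

2011-10-03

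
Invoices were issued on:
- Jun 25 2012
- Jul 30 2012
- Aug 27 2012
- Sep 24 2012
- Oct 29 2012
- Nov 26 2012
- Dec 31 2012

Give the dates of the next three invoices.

Jan 28 2013, Feb 25 2013, Mar 25 2013

Every date is a Monday; gaps 35, 28, 28, 35, 28, 35 days.
Each is the last Monday of its month (at least one falls on the 29th or later, ruling out '4th Monday').
January 2013 ends with Monday Jan 28 2013.
Last Monday of February 2013: Feb 25 2013.
March 2013 ends with Monday Mar 25 2013.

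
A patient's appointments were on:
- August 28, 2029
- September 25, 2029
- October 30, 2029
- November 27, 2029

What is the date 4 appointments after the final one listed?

March 26, 2030

These are Tuesdays with 28, 35, 28-day gaps.
Each is the final Tuesday of its month — October 30, 2029 is past the 28th, so '4th Tuesday' doesn't fit.
Last Tuesday of December 2029: December 25, 2029.
Last Tuesday of January 2030: January 29, 2030.
February 2030 ends with Tuesday February 26, 2030.
Last Tuesday of March 2030: March 26, 2030.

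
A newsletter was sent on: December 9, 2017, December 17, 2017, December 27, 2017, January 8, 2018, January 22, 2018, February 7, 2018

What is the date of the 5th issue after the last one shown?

May 28, 2018

The spacing grows by 2 each time: 8, 10, 12, 14, 16 days.
Next gap: 18 days. February 7, 2018 + 18 days = February 25, 2018.
Next gap: 20 days. February 25, 2018 + 20 days = March 17, 2018.
Next gap: 22 days. March 17, 2018 + 22 days = April 8, 2018.
Next gap: 24 days. April 8, 2018 + 24 days = May 2, 2018.
Next gap: 26 days. May 2, 2018 + 26 days = May 28, 2018.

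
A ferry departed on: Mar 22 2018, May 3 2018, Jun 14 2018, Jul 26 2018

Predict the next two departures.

Gaps between consecutive events: 42, 42, 42 days — a constant 42-day interval.
Jul 26 2018 + 42 days = Sep 6 2018.
Sep 6 2018 + 42 days = Oct 18 2018.

Sep 6 2018, Oct 18 2018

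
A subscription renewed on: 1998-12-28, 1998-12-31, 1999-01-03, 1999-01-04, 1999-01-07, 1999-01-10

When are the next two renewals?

1999-01-11, 1999-01-14

Gaps: 3, 3, 1, 3, 3 days — not constant, but cyclic with period 3.
The events fall on every Monday, Thursday and Sunday.
The following Monday is 1999-01-11.
The following Thursday is 1999-01-14.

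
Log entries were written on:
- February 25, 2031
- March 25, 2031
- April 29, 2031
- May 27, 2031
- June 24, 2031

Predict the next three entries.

July 29, 2031; August 26, 2031; September 30, 2031

These are Tuesdays with 28, 35, 28, 28-day gaps.
Each is the final Tuesday of its month — April 29, 2031 is past the 28th, so '4th Tuesday' doesn't fit.
July 2031 ends with Tuesday July 29, 2031.
Last Tuesday of August 2031: August 26, 2031.
September 2031 ends with Tuesday September 30, 2031.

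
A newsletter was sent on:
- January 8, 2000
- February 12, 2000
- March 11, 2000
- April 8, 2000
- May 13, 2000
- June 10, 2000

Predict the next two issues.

Gaps: 35, 28, 28, 35, 28 days — a mix of 28 and 35. Every date is a Saturday.
Each is the 2nd Saturday of its month.
2nd Saturday of July 2000: July 8, 2000.
2nd Saturday of August 2000: August 12, 2000.

July 8, 2000; August 12, 2000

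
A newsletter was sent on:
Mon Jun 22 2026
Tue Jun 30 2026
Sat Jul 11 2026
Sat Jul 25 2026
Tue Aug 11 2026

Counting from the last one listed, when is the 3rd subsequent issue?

The spacing grows by 3 each time: 8, 11, 14, 17 days.
Next gap: 20 days. Tue Aug 11 2026 + 20 days = Mon Aug 31 2026.
Next gap: 23 days. Mon Aug 31 2026 + 23 days = Wed Sep 23 2026.
Next gap: 26 days. Wed Sep 23 2026 + 26 days = Mon Oct 19 2026.

Mon Oct 19 2026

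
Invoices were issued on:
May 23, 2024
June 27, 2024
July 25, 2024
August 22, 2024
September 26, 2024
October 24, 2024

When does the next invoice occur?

November 28, 2024

These are Thursdays at 28- or 35-day spacing (35, 28, 28, 35, 28).
The pattern: 4th Thursday of the month.
November 2024 — 4th Thursday is November 28, 2024.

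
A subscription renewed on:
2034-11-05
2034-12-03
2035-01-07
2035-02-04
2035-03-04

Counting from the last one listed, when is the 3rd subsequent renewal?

All dates are Sundays, 28, 35, 28, 28 days apart.
Specifically, the 1st Sunday of each month.
April 2035 — 1st Sunday is 2035-04-01.
May 2035 — 1st Sunday is 2035-05-06.
1st Sunday of June 2035: 2035-06-03.

2035-06-03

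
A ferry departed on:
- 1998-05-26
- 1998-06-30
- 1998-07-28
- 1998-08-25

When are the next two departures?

All Tuesdays; the gaps (35, 28, 28) vary with month length.
This is the last Tuesday of each month.
Last Tuesday of September 1998: 1998-09-29.
October 1998 ends with Tuesday 1998-10-27.

1998-09-29, 1998-10-27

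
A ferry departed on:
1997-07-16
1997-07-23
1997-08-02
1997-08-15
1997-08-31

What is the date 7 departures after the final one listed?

The spacing grows by 3 each time: 7, 10, 13, 16 days.
Next gap: 19 days. 1997-08-31 + 19 days = 1997-09-19.
Next gap: 22 days. 1997-09-19 + 22 days = 1997-10-11.
Next gap: 25 days. 1997-10-11 + 25 days = 1997-11-05.
Next gap: 28 days. 1997-11-05 + 28 days = 1997-12-03.
Next gap: 31 days. 1997-12-03 + 31 days = 1998-01-03.
Next gap: 34 days. 1998-01-03 + 34 days = 1998-02-06.
Next gap: 37 days. 1998-02-06 + 37 days = 1998-03-15.

1998-03-15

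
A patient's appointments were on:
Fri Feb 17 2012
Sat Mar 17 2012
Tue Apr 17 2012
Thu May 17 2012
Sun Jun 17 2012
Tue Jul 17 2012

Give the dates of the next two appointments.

Fri Aug 17 2012, Mon Sep 17 2012

Each date is the 17th; the gaps (29, 31, 30, 31, 30) track the month lengths.
The rule is the 17th of each month.
Next: August 2012 → Fri Aug 17 2012.
Next: September 2012 → Mon Sep 17 2012.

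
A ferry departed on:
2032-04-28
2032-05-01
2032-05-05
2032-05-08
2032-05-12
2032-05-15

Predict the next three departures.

2032-05-19, 2032-05-22, 2032-05-26

Every event lands on a Wednesday or Saturday (gaps cycle 3, 4, 3, 4, 3).
So the schedule is: every Wednesday and Saturday.
Next Wednesday: 2032-05-19.
Next Saturday: 2032-05-22.
The following Wednesday is 2032-05-26.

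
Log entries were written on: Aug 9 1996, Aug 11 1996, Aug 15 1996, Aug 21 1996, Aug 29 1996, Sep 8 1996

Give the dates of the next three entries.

Sep 20 1996, Oct 4 1996, Oct 20 1996

Intervals are 2, 4, 6, 8, 10 days — an arithmetic progression with common difference 2.
Next gap: 12 days. Sep 8 1996 + 12 days = Sep 20 1996.
Next gap: 14 days. Sep 20 1996 + 14 days = Oct 4 1996.
Next gap: 16 days. Oct 4 1996 + 16 days = Oct 20 1996.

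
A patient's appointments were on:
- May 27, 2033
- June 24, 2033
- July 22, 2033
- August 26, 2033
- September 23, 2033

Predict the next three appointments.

October 28, 2033; November 25, 2033; December 23, 2033

All dates are Fridays, 28, 28, 35, 28 days apart.
Specifically, the 4th Friday of each month.
October 2033 — 4th Friday is October 28, 2033.
November 2033 — 4th Friday is November 25, 2033.
4th Friday of December 2033: December 23, 2033.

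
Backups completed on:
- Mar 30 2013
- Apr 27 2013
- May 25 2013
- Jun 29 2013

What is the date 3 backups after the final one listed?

Sep 28 2013

All Saturdays; the gaps (28, 28, 35) vary with month length.
This is the last Saturday of each month.
Last Saturday of July 2013: Jul 27 2013.
August 2013 ends with Saturday Aug 31 2013.
Last Saturday of September 2013: Sep 28 2013.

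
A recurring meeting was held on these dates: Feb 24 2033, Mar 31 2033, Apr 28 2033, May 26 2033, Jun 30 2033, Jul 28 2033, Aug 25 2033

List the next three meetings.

Sep 29 2033, Oct 27 2033, Nov 24 2033

All Thursdays; the gaps (35, 28, 28, 35, 28, 28) vary with month length.
This is the last Thursday of each month.
Last Thursday of September 2033: Sep 29 2033.
October 2033 ends with Thursday Oct 27 2033.
Last Thursday of November 2033: Nov 24 2033.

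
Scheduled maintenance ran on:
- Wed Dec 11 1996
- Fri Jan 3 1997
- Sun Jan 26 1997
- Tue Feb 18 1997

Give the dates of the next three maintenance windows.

Thu Mar 13 1997, Sat Apr 5 1997, Mon Apr 28 1997

Every event comes 23 days after the last (23, 23, 23).
Tue Feb 18 1997 + 23 days = Thu Mar 13 1997.
Thu Mar 13 1997 + 23 days = Sat Apr 5 1997.
Sat Apr 5 1997 + 23 days = Mon Apr 28 1997.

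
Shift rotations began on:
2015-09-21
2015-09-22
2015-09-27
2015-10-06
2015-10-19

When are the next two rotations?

Intervals are 1, 5, 9, 13 days — an arithmetic progression with common difference 4.
Next gap: 17 days. 2015-10-19 + 17 days = 2015-11-05.
Next gap: 21 days. 2015-11-05 + 21 days = 2015-11-26.

2015-11-05, 2015-11-26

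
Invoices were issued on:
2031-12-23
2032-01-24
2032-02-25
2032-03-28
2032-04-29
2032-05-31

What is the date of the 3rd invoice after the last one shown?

Gaps between consecutive events: 32, 32, 32, 32, 32 days — a constant 32-day interval.
2032-05-31 + 32 days = 2032-07-02.
2032-07-02 + 32 days = 2032-08-03.
2032-08-03 + 32 days = 2032-09-04.

2032-09-04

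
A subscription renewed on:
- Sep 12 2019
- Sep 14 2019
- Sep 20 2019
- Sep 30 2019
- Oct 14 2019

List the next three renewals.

The spacing grows by 4 each time: 2, 6, 10, 14 days.
Next gap: 18 days. Oct 14 2019 + 18 days = Nov 1 2019.
Next gap: 22 days. Nov 1 2019 + 22 days = Nov 23 2019.
Next gap: 26 days. Nov 23 2019 + 26 days = Dec 19 2019.

Nov 1 2019, Nov 23 2019, Dec 19 2019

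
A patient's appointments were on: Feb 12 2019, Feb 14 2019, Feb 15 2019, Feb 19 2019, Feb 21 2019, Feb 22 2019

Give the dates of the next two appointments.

Feb 26 2019, Feb 28 2019

The gap pattern 2, 1, 4, 2, 1 repeats every 3 events.
These are the Tuesdays, Thursdays and Fridays of each week.
The following Tuesday is Feb 26 2019.
Next Thursday: Feb 28 2019.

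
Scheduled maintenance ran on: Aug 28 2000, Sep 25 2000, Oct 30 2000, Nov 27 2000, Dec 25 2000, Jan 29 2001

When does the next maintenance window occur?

Feb 26 2001

These are Mondays with 28, 35, 28, 28, 35-day gaps.
Each is the final Monday of its month — Oct 30 2000 is past the 28th, so '4th Monday' doesn't fit.
Last Monday of February 2001: Feb 26 2001.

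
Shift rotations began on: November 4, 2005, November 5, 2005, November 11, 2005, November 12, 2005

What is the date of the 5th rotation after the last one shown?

December 2, 2005

Every event lands on a Friday or Saturday (gaps cycle 1, 6, 1).
So the schedule is: every Friday and Saturday.
Next Friday: November 18, 2005.
The following Saturday is November 19, 2005.
The following Friday is November 25, 2005.
The following Saturday is November 26, 2005.
The following Friday is December 2, 2005.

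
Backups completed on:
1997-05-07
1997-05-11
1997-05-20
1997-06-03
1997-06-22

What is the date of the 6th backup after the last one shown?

1998-01-27

Gaps: 4, 9, 14, 19 days — each gap is 5 larger than the previous one.
Next gap: 24 days. 1997-06-22 + 24 days = 1997-07-16.
Next gap: 29 days. 1997-07-16 + 29 days = 1997-08-14.
Next gap: 34 days. 1997-08-14 + 34 days = 1997-09-17.
Next gap: 39 days. 1997-09-17 + 39 days = 1997-10-26.
Next gap: 44 days. 1997-10-26 + 44 days = 1997-12-09.
Next gap: 49 days. 1997-12-09 + 49 days = 1998-01-27.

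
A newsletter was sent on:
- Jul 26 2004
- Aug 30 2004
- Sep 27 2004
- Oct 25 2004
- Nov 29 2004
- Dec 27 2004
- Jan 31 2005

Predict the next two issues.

Feb 28 2005, Mar 28 2005

All Mondays; the gaps (35, 28, 28, 35, 28, 35) vary with month length.
This is the last Monday of each month.
Last Monday of February 2005: Feb 28 2005.
March 2005 ends with Monday Mar 28 2005.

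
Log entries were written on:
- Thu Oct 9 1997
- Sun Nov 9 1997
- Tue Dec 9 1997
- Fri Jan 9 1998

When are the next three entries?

Mon Feb 9 1998, Mon Mar 9 1998, Thu Apr 9 1998

The day-of-month is always 9 (31, 30, 31 days between events).
So this recurs on the 9th of each month.
Next: February 1998 → Mon Feb 9 1998.
Next: March 1998 → Mon Mar 9 1998.
April 1998: Thu Apr 9 1998.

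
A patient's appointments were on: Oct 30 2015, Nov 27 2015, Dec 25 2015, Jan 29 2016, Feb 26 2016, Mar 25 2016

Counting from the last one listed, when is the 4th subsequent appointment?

These are Fridays with 28, 28, 35, 28, 28-day gaps.
Each is the final Friday of its month — Oct 30 2015 is past the 28th, so '4th Friday' doesn't fit.
Last Friday of April 2016: Apr 29 2016.
May 2016 ends with Friday May 27 2016.
Last Friday of June 2016: Jun 24 2016.
Last Friday of July 2016: Jul 29 2016.

Jul 29 2016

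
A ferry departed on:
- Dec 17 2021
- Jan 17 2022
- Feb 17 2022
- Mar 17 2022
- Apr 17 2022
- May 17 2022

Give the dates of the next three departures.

Each date is the 17th; the gaps (31, 31, 28, 31, 30) track the month lengths.
The rule is the 17th of each month.
Next: June 2022 → Jun 17 2022.
July 2022: Jul 17 2022.
August 2022: Aug 17 2022.

Jun 17 2022, Jul 17 2022, Aug 17 2022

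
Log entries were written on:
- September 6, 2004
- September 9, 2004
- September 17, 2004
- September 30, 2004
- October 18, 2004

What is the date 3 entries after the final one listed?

January 10, 2005

Intervals are 3, 8, 13, 18 days — an arithmetic progression with common difference 5.
Next gap: 23 days. October 18, 2004 + 23 days = November 10, 2004.
Next gap: 28 days. November 10, 2004 + 28 days = December 8, 2004.
Next gap: 33 days. December 8, 2004 + 33 days = January 10, 2005.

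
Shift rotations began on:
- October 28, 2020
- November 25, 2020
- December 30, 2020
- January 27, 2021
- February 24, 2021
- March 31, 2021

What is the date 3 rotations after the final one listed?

June 30, 2021

All Wednesdays; the gaps (28, 35, 28, 28, 35) vary with month length.
This is the last Wednesday of each month.
April 2021 ends with Wednesday April 28, 2021.
May 2021 ends with Wednesday May 26, 2021.
June 2021 ends with Wednesday June 30, 2021.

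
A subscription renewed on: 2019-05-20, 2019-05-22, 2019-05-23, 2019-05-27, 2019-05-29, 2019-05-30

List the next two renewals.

2019-06-03, 2019-06-05

The gap pattern 2, 1, 4, 2, 1 repeats every 3 events.
These are the Mondays, Wednesdays and Thursdays of each week.
The following Monday is 2019-06-03.
Next Wednesday: 2019-06-05.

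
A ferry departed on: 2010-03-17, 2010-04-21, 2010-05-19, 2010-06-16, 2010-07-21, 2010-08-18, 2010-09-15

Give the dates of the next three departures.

2010-10-20, 2010-11-17, 2010-12-15

Gaps: 35, 28, 28, 35, 28, 28 days — a mix of 28 and 35. Every date is a Wednesday.
Each is the 3rd Wednesday of its month.
October 2010 — 3rd Wednesday is 2010-10-20.
November 2010 — 3rd Wednesday is 2010-11-17.
3rd Wednesday of December 2010: 2010-12-15.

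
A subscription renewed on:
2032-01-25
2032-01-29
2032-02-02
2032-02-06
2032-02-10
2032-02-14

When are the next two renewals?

2032-02-18, 2032-02-22

Every event comes 4 days after the last (4, 4, 4, 4, 4).
2032-02-14 + 4 days = 2032-02-18.
2032-02-18 + 4 days = 2032-02-22.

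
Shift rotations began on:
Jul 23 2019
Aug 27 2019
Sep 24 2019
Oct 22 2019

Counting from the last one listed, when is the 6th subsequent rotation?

Apr 28 2020

These are Tuesdays at 28- or 35-day spacing (35, 28, 28).
The pattern: 4th Tuesday of the month.
November 2019 — 4th Tuesday is Nov 26 2019.
4th Tuesday of December 2019: Dec 24 2019.
January 2020 — 4th Tuesday is Jan 28 2020.
4th Tuesday of February 2020: Feb 25 2020.
4th Tuesday of March 2020: Mar 24 2020.
April 2020 — 4th Tuesday is Apr 28 2020.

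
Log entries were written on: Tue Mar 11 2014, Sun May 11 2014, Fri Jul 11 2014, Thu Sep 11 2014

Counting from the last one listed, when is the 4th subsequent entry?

Gaps: 61, 61, 62 days — not constant. Every event is on the 11th of the month.
Pattern: the 11th of every 2 months.
November 2014: Tue Nov 11 2014.
Next: January 2015 → Sun Jan 11 2015.
Next: March 2015 → Wed Mar 11 2015.
Next: May 2015 → Mon May 11 2015.

Mon May 11 2015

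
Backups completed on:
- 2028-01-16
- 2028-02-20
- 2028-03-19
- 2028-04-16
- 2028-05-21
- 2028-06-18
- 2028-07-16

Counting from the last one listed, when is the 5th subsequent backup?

2028-12-17

All dates are Sundays, 35, 28, 28, 35, 28, 28 days apart.
Specifically, the 3rd Sunday of each month.
3rd Sunday of August 2028: 2028-08-20.
3rd Sunday of September 2028: 2028-09-17.
3rd Sunday of October 2028: 2028-10-15.
November 2028 — 3rd Sunday is 2028-11-19.
3rd Sunday of December 2028: 2028-12-17.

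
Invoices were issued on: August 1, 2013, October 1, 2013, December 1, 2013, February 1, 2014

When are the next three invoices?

The day-of-month is always 1 (61, 61, 62 days between events).
So this recurs on the 1st of every 2 months.
Next: April 2014 → April 1, 2014.
June 2014: June 1, 2014.
August 2014: August 1, 2014.

April 1, 2014; June 1, 2014; August 1, 2014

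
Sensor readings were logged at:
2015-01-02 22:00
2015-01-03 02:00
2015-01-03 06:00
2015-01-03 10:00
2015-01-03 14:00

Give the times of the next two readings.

The interval is a steady 4 hours (4, 4, 4, 4).
2015-01-03 14:00 + 4 h = 2015-01-03 18:00.
2015-01-03 18:00 + 4 h = 2015-01-03 22:00.

2015-01-03 18:00, 2015-01-03 22:00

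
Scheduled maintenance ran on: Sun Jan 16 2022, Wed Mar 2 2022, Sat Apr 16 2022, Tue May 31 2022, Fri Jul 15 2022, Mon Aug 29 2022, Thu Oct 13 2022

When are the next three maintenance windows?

Sun Nov 27 2022, Wed Jan 11 2023, Sat Feb 25 2023

The spacing is 45, 45, 45, 45, 45, 45 days — always 45 days.
Thu Oct 13 2022 + 45 days = Sun Nov 27 2022.
Sun Nov 27 2022 + 45 days = Wed Jan 11 2023.
Wed Jan 11 2023 + 45 days = Sat Feb 25 2023.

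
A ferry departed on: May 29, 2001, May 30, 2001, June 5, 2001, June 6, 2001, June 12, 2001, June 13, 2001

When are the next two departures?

Gaps: 1, 6, 1, 6, 1 days — not constant, but cyclic with period 2.
The events fall on every Tuesday and Wednesday.
The following Tuesday is June 19, 2001.
Next Wednesday: June 20, 2001.

June 19, 2001; June 20, 2001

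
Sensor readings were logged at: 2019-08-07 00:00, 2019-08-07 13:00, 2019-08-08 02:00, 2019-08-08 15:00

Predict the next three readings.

Gaps: 13, 13, 13 hours — each event is 13 hours after the previous one.
2019-08-08 15:00 + 13 h = 2019-08-09 04:00.
2019-08-09 04:00 + 13 h = 2019-08-09 17:00.
2019-08-09 17:00 + 13 h = 2019-08-10 06:00.

2019-08-09 04:00, 2019-08-09 17:00, 2019-08-10 06:00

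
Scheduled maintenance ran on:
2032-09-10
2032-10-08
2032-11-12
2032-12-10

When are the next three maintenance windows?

2033-01-14, 2033-02-11, 2033-03-11

Gaps: 28, 35, 28 days — a mix of 28 and 35. Every date is a Friday.
Each is the 2nd Friday of its month.
January 2033 — 2nd Friday is 2033-01-14.
February 2033 — 2nd Friday is 2033-02-11.
2nd Friday of March 2033: 2033-03-11.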